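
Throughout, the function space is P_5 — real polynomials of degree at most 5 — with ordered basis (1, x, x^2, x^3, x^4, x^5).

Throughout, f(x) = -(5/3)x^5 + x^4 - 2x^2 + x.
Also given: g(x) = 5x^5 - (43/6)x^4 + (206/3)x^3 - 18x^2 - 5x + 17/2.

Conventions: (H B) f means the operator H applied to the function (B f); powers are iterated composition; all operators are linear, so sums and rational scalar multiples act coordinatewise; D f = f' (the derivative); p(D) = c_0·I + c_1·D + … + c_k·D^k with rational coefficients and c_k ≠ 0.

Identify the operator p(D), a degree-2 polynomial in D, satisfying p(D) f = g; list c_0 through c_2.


D^0 f = -(5/3)x^5 + x^4 - 2x^2 + x
D^1 f = -(25/3)x^4 + 4x^3 - 4x + 1
D^2 f = -(100/3)x^3 + 12x^2 - 4
matching coefficients of g against c_0 f + c_1 Df + … from the top degree down determines the c_i
solution: c_0 = -3, c_1 = 1/2, c_2 = -2

c_0 = -3, c_1 = 1/2, c_2 = -2


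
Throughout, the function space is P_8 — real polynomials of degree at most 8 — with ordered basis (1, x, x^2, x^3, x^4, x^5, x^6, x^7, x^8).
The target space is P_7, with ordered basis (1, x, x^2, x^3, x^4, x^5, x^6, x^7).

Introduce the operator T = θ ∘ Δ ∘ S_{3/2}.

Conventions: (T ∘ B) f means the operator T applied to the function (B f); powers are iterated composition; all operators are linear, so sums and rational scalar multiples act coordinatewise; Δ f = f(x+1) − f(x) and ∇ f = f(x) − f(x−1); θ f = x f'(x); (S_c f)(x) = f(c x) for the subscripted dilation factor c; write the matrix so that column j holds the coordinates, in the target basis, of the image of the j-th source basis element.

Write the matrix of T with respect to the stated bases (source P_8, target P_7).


the matrix is [[0, 0, 0, 0, 0, 0, 0, 0, 0]; [0, 0, 9/2, 81/8, 81/4, 1215/32, 2187/32, 15309/128, 6561/32]; [0, 0, 0, 81/4, 243/4, 1215/8, 10935/32, 45927/64, 45927/32]; [0, 0, 0, 0, 243/4, 3645/16, 10935/16, 229635/128, 137781/32]; [0, 0, 0, 0, 0, 1215/8, 10935/16, 76545/32, 229635/32]; [0, 0, 0, 0, 0, 0, 10935/32, 229635/128, 229635/32]; [0, 0, 0, 0, 0, 0, 0, 45927/64, 137781/32]; [0, 0, 0, 0, 0, 0, 0, 0, 45927/32]] (rows listed top to bottom)

image of 1: 0
image of x: 0
image of x^2: (9/2)x
image of x^3: (81/4)x^2 + (81/8)x
image of x^4: (243/4)x^3 + (243/4)x^2 + (81/4)x
image of x^5: (1215/8)x^4 + (3645/16)x^3 + (1215/8)x^2 + (1215/32)x
image of x^6: (10935/32)x^5 + (10935/16)x^4 + (10935/16)x^3 + (10935/32)x^2 + (2187/32)x
image of x^7: (45927/64)x^6 + (229635/128)x^5 + (76545/32)x^4 + (229635/128)x^3 + (45927/64)x^2 + (15309/128)x
image of x^8: (45927/32)x^7 + (137781/32)x^6 + (229635/32)x^5 + (229635/32)x^4 + (137781/32)x^3 + (45927/32)x^2 + (6561/32)x
each image's coordinates form column j of the matrix


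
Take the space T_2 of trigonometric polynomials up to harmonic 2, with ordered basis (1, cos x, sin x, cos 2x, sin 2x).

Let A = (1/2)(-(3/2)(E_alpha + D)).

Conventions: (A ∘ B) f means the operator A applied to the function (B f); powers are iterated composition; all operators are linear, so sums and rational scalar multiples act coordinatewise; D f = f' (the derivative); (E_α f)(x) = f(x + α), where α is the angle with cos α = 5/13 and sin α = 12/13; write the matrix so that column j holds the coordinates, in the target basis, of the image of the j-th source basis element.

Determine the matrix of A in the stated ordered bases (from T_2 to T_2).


the matrix is [[-3/4, 0, 0, 0, 0]; [0, -15/52, -75/52, 0, 0]; [0, 75/52, -15/52, 0, 0]; [0, 0, 0, 357/676, -687/338]; [0, 0, 0, 687/338, 357/676]] (rows listed top to bottom)

image of 1: -3/4
image of cos x: -(15/52)cos x + (75/52)sin x
image of sin x: -(75/52)cos x - (15/52)sin x
image of cos 2x: (357/676)cos 2x + (687/338)sin 2x
image of sin 2x: -(687/338)cos 2x + (357/676)sin 2x
each image's coordinates form column j of the matrix


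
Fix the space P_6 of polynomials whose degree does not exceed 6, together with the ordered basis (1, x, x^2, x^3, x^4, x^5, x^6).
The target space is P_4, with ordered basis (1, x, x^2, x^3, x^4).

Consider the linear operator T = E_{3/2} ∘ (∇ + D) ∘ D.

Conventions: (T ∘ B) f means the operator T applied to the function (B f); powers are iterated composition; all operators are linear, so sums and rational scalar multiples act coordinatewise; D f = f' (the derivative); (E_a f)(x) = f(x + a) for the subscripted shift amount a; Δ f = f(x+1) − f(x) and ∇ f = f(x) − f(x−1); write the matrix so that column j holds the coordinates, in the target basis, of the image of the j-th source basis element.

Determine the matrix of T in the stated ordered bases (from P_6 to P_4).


the matrix is [[0, 0, 4, 15, 40, 185/2, 789/4]; [0, 0, 0, 12, 60, 200, 555]; [0, 0, 0, 0, 24, 150, 600]; [0, 0, 0, 0, 0, 40, 300]; [0, 0, 0, 0, 0, 0, 60]] (rows listed top to bottom)

image of 1: 0
image of x: 0
image of x^2: 4
image of x^3: 12x + 15
image of x^4: 24x^2 + 60x + 40
image of x^5: 40x^3 + 150x^2 + 200x + 185/2
image of x^6: 60x^4 + 300x^3 + 600x^2 + 555x + 789/4
each image's coordinates form column j of the matrix


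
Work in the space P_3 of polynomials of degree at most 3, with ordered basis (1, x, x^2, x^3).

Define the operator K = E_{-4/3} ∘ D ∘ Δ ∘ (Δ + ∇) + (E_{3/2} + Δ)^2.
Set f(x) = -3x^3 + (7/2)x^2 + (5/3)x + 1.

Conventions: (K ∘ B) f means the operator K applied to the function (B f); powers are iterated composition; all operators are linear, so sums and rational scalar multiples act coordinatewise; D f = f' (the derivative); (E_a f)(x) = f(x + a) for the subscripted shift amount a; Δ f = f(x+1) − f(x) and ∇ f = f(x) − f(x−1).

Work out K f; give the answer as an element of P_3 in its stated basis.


Δ f = -9x^2 - 2x + 13/6
∇ f = -9x^2 + 16x - 29/6
(Δ + ∇) f = -18x^2 + 14x - 8/3
Δ (Δ + ∇) f = -36x - 4
D Δ (Δ + ∇) f = -36
E_{-4/3} D Δ (Δ + ∇) f = -36
E_{3/2} f = -3x^3 - 10x^2 - (97/12)x + 5/4
Δ f = -9x^2 - 2x + 13/6
(E_{3/2} + Δ) f = -3x^3 - 19x^2 - (121/12)x + 41/12
E_{3/2} (E_{3/2} + Δ) f = -3x^3 - (65/2)x^2 - (262/3)x - 775/12
Δ (E_{3/2} + Δ) f = -9x^2 - 47x - 385/12
(E_{3/2} + Δ) (E_{3/2} + Δ) f = -3x^3 - (83/2)x^2 - (403/3)x - 290/3
(E_{-4/3} ∘ D ∘ Δ ∘ (Δ + ∇) + (E_{3/2} + Δ)^2) f = -3x^3 - (83/2)x^2 - (403/3)x - 398/3

the result is g(x) = -3x^3 - (83/2)x^2 - (403/3)x - 398/3


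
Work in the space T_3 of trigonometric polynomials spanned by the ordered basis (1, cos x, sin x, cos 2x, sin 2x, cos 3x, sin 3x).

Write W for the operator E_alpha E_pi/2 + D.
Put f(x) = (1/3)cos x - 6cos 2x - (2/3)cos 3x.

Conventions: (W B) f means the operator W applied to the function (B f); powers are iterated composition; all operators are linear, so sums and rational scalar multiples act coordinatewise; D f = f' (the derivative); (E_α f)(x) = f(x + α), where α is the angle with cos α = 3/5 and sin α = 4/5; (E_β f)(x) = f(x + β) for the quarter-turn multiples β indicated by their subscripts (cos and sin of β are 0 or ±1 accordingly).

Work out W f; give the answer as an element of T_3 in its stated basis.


E_pi/2 f = -(1/3)sin x + 6cos 2x - (2/3)sin 3x
E_alpha E_pi/2 f = -(4/15)cos x - (1/5)sin x - (42/25)cos 2x - (144/25)sin 2x - (88/375)cos 3x + (78/125)sin 3x
D f = -(1/3)sin x + 12sin 2x + 2sin 3x
(E_alpha E_pi/2 + D) f = -(4/15)cos x - (8/15)sin x - (42/25)cos 2x + (156/25)sin 2x - (88/375)cos 3x + (328/125)sin 3x

g(x) = -(4/15)cos x - (8/15)sin x - (42/25)cos 2x + (156/25)sin 2x - (88/375)cos 3x + (328/125)sin 3x


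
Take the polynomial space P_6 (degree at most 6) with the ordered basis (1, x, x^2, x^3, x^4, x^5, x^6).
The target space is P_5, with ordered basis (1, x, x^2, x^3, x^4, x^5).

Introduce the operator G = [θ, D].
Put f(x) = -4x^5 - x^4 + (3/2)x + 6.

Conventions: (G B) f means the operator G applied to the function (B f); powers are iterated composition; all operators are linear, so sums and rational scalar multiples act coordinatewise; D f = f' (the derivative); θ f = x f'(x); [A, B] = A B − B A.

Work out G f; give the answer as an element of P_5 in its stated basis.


D f = -20x^4 - 4x^3 + 3/2
θ D f = -80x^4 - 12x^3
θ f = -20x^5 - 4x^4 + (3/2)x
D θ f = -100x^4 - 16x^3 + 3/2
[θ, D] f = 20x^4 + 4x^3 - 3/2

the image equals g(x) = 20x^4 + 4x^3 - 3/2


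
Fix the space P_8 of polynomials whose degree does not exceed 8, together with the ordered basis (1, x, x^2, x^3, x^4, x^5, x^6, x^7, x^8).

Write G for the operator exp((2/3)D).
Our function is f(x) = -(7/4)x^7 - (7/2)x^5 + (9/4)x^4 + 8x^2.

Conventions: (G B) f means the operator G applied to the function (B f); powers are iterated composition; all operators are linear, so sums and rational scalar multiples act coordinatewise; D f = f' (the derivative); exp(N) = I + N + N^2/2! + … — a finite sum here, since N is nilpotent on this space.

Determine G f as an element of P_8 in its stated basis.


the image equals g(x) = -(7/4)x^7 - (49/6)x^6 - (119/6)x^5 - (2977/108)x^4 - (1754/81)x^3 - (98/81)x^2 + (6416/729)x + 7516/2187

order-1 term: -(49/6)x^6 - (35/3)x^4 + 6x^3 + (32/3)x
order-2 term: -(49/3)x^5 - (140/9)x^3 + 6x^2 + 32/9
order-3 term: -(490/27)x^4 - (280/27)x^2 + (8/3)x
order-4 term: -(980/81)x^3 - (280/81)x + 4/9
order-5 term: -(392/81)x^2 - 112/243
order-6 term: -(784/729)x
order-7 term: -224/2187
the series for exp((2/3)D) f terminates at order 7
exp((2/3)D) f = -(7/4)x^7 - (49/6)x^6 - (119/6)x^5 - (2977/108)x^4 - (1754/81)x^3 - (98/81)x^2 + (6416/729)x + 7516/2187


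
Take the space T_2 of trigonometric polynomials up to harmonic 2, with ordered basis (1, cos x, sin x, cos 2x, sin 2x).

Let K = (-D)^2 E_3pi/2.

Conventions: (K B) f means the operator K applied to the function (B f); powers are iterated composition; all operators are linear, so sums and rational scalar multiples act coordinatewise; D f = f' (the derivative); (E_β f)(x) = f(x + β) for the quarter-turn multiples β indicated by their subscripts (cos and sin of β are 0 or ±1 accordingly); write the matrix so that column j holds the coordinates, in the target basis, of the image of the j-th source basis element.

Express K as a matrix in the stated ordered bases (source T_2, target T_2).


image of 1: 0
image of cos x: -sin x
image of sin x: cos x
image of cos 2x: 4cos 2x
image of sin 2x: 4sin 2x
each image's coordinates form column j of the matrix

the matrix is [[0, 0, 0, 0, 0]; [0, 0, 1, 0, 0]; [0, -1, 0, 0, 0]; [0, 0, 0, 4, 0]; [0, 0, 0, 0, 4]] (rows listed top to bottom)


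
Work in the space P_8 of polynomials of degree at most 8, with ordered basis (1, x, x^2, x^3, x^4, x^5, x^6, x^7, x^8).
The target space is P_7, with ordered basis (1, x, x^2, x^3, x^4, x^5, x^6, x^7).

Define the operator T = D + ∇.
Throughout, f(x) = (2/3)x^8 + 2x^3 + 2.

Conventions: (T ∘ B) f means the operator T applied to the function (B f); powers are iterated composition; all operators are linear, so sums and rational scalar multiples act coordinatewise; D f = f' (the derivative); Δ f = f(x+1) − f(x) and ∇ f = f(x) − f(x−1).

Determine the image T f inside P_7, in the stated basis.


the image equals g(x) = (32/3)x^7 - (56/3)x^6 + (112/3)x^5 - (140/3)x^4 + (112/3)x^3 - (20/3)x^2 - (2/3)x + 4/3

D f = (16/3)x^7 + 6x^2
∇ f = (16/3)x^7 - (56/3)x^6 + (112/3)x^5 - (140/3)x^4 + (112/3)x^3 - (38/3)x^2 - (2/3)x + 4/3
(D + ∇) f = (32/3)x^7 - (56/3)x^6 + (112/3)x^5 - (140/3)x^4 + (112/3)x^3 - (20/3)x^2 - (2/3)x + 4/3


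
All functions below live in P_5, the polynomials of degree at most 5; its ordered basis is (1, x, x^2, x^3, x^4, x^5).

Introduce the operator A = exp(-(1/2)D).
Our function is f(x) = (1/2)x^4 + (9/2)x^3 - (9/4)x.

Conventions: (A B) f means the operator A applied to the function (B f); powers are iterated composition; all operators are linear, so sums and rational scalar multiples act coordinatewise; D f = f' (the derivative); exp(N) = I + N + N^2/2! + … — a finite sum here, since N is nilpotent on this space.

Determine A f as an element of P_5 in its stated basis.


order-1 term: -x^3 - (27/4)x^2 + 9/8
order-2 term: (3/4)x^2 + (27/8)x
order-3 term: -(1/4)x - 9/16
order-4 term: 1/32
the series for exp(-(1/2)D) f terminates at order 4
exp(-(1/2)D) f = (1/2)x^4 + (7/2)x^3 - 6x^2 + (7/8)x + 19/32

the result is g(x) = (1/2)x^4 + (7/2)x^3 - 6x^2 + (7/8)x + 19/32


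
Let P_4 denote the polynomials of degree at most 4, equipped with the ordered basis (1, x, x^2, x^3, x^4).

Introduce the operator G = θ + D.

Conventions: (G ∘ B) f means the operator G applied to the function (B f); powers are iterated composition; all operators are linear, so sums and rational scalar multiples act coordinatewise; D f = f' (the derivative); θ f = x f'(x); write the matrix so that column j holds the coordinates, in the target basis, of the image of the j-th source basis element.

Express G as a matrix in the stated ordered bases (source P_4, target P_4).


the matrix is [[0, 1, 0, 0, 0]; [0, 1, 2, 0, 0]; [0, 0, 2, 3, 0]; [0, 0, 0, 3, 4]; [0, 0, 0, 0, 4]] (rows listed top to bottom)

image of 1: 0
image of x: x + 1
image of x^2: 2x^2 + 2x
image of x^3: 3x^3 + 3x^2
image of x^4: 4x^4 + 4x^3
each image's coordinates form column j of the matrix


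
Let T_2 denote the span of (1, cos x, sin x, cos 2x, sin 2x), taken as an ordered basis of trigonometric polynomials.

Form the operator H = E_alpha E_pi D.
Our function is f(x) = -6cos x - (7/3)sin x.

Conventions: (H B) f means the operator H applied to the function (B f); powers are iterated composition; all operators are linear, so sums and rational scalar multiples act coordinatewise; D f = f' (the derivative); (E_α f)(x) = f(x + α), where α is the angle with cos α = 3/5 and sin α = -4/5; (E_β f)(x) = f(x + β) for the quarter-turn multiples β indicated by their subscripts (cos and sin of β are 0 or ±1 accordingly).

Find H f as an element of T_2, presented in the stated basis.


the image equals g(x) = (31/5)cos x - (26/15)sin x

D f = -(7/3)cos x + 6sin x
E_pi D f = (7/3)cos x - 6sin x
E_alpha E_pi D f = (31/5)cos x - (26/15)sin x


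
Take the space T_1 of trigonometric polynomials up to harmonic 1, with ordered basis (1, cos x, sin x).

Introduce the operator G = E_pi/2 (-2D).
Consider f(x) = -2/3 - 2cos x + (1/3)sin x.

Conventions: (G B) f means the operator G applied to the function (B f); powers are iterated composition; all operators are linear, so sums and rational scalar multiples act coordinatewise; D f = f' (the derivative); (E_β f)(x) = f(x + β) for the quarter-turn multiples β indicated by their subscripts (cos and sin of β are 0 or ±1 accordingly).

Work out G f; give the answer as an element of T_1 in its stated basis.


g(x) = -4cos x + (2/3)sin x

D f = (1/3)cos x + 2sin x
(-2D) f = -(2/3)cos x - 4sin x
E_pi/2 (-2D) f = -4cos x + (2/3)sin x


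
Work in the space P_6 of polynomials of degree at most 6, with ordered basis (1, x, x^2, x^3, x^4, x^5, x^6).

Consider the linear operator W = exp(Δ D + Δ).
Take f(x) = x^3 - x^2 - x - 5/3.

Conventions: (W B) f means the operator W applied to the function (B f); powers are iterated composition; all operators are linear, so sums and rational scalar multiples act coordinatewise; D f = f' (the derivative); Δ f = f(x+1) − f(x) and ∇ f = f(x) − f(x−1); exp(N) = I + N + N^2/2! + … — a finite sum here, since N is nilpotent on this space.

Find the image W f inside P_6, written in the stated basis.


the image equals g(x) = x^3 + 2x^2 + 9x + 22/3

order-1 term: 3x^2 + 7x
order-2 term: 3x + 8
order-3 term: 1
the series for exp(Δ D + Δ) f terminates at order 3
exp(Δ D + Δ) f = x^3 + 2x^2 + 9x + 22/3


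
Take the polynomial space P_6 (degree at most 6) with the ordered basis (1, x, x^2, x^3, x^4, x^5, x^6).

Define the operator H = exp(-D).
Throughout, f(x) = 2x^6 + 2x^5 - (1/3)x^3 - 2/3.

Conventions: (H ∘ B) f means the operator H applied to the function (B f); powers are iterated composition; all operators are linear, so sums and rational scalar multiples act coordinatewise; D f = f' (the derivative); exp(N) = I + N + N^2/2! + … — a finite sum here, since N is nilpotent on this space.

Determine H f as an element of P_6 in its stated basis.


the result is g(x) = 2x^6 - 10x^5 + 20x^4 - (61/3)x^3 + 11x^2 - 3x - 1/3

order-1 term: -12x^5 - 10x^4 + x^2
order-2 term: 30x^4 + 20x^3 - x
order-3 term: -40x^3 - 20x^2 + 1/3
order-4 term: 30x^2 + 10x
order-5 term: -12x - 2
order-6 term: 2
the series for exp(-D) f terminates at order 6
exp(-D) f = 2x^6 - 10x^5 + 20x^4 - (61/3)x^3 + 11x^2 - 3x - 1/3


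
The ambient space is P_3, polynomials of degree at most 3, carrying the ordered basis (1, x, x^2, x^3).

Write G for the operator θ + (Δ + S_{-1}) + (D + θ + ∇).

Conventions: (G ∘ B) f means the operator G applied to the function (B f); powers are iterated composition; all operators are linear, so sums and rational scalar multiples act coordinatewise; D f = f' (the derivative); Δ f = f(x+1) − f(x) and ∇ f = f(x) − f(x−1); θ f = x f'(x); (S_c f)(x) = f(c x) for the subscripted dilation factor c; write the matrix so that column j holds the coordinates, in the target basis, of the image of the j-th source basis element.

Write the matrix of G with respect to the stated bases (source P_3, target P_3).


the matrix is [[1, 3, 0, 2]; [0, 1, 6, 0]; [0, 0, 5, 9]; [0, 0, 0, 5]] (rows listed top to bottom)

image of 1: 1
image of x: x + 3
image of x^2: 5x^2 + 6x
image of x^3: 5x^3 + 9x^2 + 2
each image's coordinates form column j of the matrix


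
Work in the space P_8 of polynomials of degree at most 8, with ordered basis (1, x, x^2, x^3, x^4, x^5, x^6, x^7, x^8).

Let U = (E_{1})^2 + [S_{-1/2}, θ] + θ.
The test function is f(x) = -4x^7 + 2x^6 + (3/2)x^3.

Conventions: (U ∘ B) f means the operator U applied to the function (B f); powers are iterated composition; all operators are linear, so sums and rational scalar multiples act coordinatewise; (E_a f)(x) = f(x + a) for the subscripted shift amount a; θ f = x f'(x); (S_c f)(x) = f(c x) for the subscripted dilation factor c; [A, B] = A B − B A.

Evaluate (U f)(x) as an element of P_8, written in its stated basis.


g(x) = -32x^7 - 42x^6 - 312x^5 - 1000x^4 - 1914x^3 - 2199x^2 - 1390x - 372

E_{1} f = -4x^7 - 26x^6 - 72x^5 - 110x^4 - (197/2)x^3 - (99/2)x^2 - (23/2)x - 1/2
E_{1} E_{1} f = -4x^7 - 54x^6 - 312x^5 - 1000x^4 - (3837/2)x^3 - 2199x^2 - 1390x - 372
θ f = -28x^7 + 12x^6 + (9/2)x^3
S_{-1/2} θ f = (7/32)x^7 + (3/16)x^6 - (9/16)x^3
S_{-1/2} f = (1/32)x^7 + (1/32)x^6 - (3/16)x^3
θ S_{-1/2} f = (7/32)x^7 + (3/16)x^6 - (9/16)x^3
[S_{-1/2}, θ] f = 0
θ f = -28x^7 + 12x^6 + (9/2)x^3
((E_{1})^2 + [S_{-1/2}, θ] + θ) f = -32x^7 - 42x^6 - 312x^5 - 1000x^4 - 1914x^3 - 2199x^2 - 1390x - 372


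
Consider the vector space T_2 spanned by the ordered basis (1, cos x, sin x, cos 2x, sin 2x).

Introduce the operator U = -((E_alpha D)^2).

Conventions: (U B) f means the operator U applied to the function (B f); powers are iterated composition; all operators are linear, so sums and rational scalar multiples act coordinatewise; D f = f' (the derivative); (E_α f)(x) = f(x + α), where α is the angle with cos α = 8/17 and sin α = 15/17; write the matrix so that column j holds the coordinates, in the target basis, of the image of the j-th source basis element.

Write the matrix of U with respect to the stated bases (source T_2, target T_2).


image of 1: 0
image of cos x: -(161/289)cos x - (240/289)sin x
image of sin x: (240/289)cos x - (161/289)sin x
image of cos 2x: -(126716/83521)cos 2x + (309120/83521)sin 2x
image of sin 2x: -(309120/83521)cos 2x - (126716/83521)sin 2x
each image's coordinates form column j of the matrix

the matrix is [[0, 0, 0, 0, 0]; [0, -161/289, 240/289, 0, 0]; [0, -240/289, -161/289, 0, 0]; [0, 0, 0, -126716/83521, -309120/83521]; [0, 0, 0, 309120/83521, -126716/83521]] (rows listed top to bottom)


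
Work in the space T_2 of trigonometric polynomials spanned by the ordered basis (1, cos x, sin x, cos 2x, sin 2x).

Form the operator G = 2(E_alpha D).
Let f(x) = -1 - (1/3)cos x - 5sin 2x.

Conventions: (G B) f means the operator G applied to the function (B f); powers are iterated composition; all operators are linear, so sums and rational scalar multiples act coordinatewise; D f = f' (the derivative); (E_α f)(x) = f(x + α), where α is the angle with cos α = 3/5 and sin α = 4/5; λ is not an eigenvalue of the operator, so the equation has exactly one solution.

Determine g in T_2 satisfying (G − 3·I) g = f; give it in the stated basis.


write g with unknown coordinates in the stated basis and equate coefficients in (G − 3·I) g = f
solving from the highest basis element down gives g = 1/3 + (23/339)cos x - (2/113)sin x - (140/1201)cos 2x + (855/1201)sin 2x
check: G g = -(44/339)cos x - (6/113)sin x - (420/1201)cos 2x - (3440/1201)sin 2x
so G g − 3·g = -1 - (1/3)cos x - 5sin 2x = f ✓

the result is g(x) = 1/3 + (23/339)cos x - (2/113)sin x - (140/1201)cos 2x + (855/1201)sin 2x


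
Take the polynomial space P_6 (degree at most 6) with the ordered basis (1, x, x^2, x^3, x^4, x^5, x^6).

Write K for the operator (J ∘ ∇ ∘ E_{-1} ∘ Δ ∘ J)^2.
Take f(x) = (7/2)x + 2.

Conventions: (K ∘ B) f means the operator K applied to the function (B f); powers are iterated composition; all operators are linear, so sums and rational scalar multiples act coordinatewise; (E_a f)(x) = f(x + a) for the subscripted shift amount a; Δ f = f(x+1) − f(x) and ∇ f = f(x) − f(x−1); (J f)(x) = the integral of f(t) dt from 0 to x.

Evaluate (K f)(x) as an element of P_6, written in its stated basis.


the image equals g(x) = (7/2)x

J f = (7/4)x^2 + 2x
Δ J f = (7/2)x + 15/4
E_{-1} (Δ ∘ J) f = (7/2)x + 1/4
∇ E_{-1} (Δ ∘ J) f = 7/2
J ∇ E_{-1} (Δ ∘ J) f = (7/2)x
J (J ∘ ∇ ∘ E_{-1} ∘ Δ ∘ J) f = (7/4)x^2
Δ J (J ∘ ∇ ∘ E_{-1} ∘ Δ ∘ J) f = (7/2)x + 7/4
E_{-1} (Δ ∘ J) (J ∘ ∇ ∘ E_{-1} ∘ Δ ∘ J) f = (7/2)x - 7/4
∇ E_{-1} (Δ ∘ J) (J ∘ ∇ ∘ E_{-1} ∘ Δ ∘ J) f = 7/2
J ∇ E_{-1} (Δ ∘ J) (J ∘ ∇ ∘ E_{-1} ∘ Δ ∘ J) f = (7/2)x


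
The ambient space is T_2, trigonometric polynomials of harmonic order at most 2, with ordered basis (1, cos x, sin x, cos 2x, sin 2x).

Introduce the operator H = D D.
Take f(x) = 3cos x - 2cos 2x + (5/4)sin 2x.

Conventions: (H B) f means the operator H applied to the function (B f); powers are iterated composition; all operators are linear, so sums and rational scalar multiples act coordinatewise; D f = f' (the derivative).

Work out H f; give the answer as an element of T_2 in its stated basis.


the image equals g(x) = -3cos x + 8cos 2x - 5sin 2x

D f = -3sin x + (5/2)cos 2x + 4sin 2x
D D f = -3cos x + 8cos 2x - 5sin 2x


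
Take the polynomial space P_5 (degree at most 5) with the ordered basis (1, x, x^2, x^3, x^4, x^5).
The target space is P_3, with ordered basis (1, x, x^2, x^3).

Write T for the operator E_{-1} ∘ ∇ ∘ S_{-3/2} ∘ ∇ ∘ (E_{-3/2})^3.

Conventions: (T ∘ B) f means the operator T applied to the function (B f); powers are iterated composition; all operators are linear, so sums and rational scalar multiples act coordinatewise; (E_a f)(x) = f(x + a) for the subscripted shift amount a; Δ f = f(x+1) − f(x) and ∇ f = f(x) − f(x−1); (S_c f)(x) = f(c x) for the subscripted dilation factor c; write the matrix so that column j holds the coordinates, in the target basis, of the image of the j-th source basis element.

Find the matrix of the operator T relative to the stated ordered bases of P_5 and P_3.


the matrix is [[0, 0, -3, 99/4, -141, 11055/16]; [0, 0, 0, 27/2, -297/2, 2115/2]; [0, 0, 0, 0, -81/2, 4455/8]; [0, 0, 0, 0, 0, 405/4]] (rows listed top to bottom)

image of 1: 0
image of x: 0
image of x^2: -3
image of x^3: (27/2)x + 99/4
image of x^4: -(81/2)x^2 - (297/2)x - 141
image of x^5: (405/4)x^3 + (4455/8)x^2 + (2115/2)x + 11055/16
each image's coordinates form column j of the matrix


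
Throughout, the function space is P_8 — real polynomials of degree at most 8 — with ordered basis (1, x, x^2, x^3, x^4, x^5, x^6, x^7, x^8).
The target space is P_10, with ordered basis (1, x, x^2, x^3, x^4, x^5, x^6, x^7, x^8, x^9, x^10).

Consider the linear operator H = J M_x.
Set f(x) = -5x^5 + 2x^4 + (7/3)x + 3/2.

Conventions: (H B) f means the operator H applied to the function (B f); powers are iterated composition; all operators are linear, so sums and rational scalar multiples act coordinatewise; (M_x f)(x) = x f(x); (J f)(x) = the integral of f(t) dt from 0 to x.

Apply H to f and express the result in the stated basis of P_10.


M_x f = -5x^6 + 2x^5 + (7/3)x^2 + (3/2)x
J M_x f = -(5/7)x^7 + (1/3)x^6 + (7/9)x^3 + (3/4)x^2

the result is g(x) = -(5/7)x^7 + (1/3)x^6 + (7/9)x^3 + (3/4)x^2


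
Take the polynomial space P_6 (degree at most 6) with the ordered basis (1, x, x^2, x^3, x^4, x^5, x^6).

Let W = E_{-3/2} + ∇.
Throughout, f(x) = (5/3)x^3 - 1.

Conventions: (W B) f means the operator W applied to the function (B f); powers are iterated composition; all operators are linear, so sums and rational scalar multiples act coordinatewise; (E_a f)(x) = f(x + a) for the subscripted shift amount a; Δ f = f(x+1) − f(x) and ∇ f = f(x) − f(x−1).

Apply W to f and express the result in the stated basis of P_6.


E_{-3/2} f = (5/3)x^3 - (15/2)x^2 + (45/4)x - 53/8
∇ f = 5x^2 - 5x + 5/3
(E_{-3/2} + ∇) f = (5/3)x^3 - (5/2)x^2 + (25/4)x - 119/24

g(x) = (5/3)x^3 - (5/2)x^2 + (25/4)x - 119/24


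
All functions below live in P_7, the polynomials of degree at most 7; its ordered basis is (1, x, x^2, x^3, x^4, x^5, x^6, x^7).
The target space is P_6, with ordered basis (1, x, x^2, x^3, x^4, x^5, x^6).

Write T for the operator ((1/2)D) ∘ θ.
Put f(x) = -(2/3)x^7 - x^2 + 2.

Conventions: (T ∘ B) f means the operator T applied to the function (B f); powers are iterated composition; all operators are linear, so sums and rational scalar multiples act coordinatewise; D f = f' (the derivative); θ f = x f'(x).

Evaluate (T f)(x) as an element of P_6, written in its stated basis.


the result is g(x) = -(49/3)x^6 - 2x

θ f = -(14/3)x^7 - 2x^2
D θ f = -(98/3)x^6 - 4x
((1/2)D) θ f = -(49/3)x^6 - 2x


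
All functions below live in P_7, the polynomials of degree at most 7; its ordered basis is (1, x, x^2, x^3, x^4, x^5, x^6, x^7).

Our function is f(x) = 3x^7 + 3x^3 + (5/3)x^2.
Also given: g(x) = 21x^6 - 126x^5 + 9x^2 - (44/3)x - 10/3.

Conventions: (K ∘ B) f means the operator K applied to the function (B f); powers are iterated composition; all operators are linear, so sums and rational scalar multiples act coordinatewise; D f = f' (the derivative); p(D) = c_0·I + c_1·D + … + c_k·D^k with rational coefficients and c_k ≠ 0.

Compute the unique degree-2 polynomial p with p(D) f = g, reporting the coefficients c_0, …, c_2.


c_0 = 0, c_1 = 1, c_2 = -1

D^0 f = 3x^7 + 3x^3 + (5/3)x^2
D^1 f = 21x^6 + 9x^2 + (10/3)x
D^2 f = 126x^5 + 18x + 10/3
matching coefficients of g against c_0 f + c_1 Df + … from the top degree down determines the c_i
solution: c_0 = 0, c_1 = 1, c_2 = -1


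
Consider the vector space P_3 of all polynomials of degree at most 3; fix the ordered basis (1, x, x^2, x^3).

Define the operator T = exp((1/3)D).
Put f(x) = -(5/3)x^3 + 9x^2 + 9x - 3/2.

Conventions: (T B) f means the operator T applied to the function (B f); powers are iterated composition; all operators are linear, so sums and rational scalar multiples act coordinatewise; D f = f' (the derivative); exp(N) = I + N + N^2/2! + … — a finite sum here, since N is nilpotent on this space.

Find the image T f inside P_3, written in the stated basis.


the result is g(x) = -(5/3)x^3 + (22/3)x^2 + (130/9)x + 395/162

order-1 term: -(5/3)x^2 + 6x + 3
order-2 term: -(5/9)x + 1
order-3 term: -5/81
the series for exp((1/3)D) f terminates at order 3
exp((1/3)D) f = -(5/3)x^3 + (22/3)x^2 + (130/9)x + 395/162


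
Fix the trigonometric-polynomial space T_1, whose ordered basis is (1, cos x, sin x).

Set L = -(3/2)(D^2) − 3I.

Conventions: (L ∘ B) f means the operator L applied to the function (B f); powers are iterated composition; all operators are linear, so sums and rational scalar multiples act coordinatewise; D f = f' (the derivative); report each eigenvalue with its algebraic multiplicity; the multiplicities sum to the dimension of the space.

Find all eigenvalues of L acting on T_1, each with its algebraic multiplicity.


λ = -3 (multiplicity 1), λ = -3/2 (multiplicity 2)

image of 1: -3
image of cos x: -(3/2)cos x
image of sin x: -(3/2)sin x
the matrix is diagonal; its diagonal is (-3, -3/2, -3/2)
for a triangular matrix the eigenvalues are the diagonal entries, with algebraic multiplicity their repetition count


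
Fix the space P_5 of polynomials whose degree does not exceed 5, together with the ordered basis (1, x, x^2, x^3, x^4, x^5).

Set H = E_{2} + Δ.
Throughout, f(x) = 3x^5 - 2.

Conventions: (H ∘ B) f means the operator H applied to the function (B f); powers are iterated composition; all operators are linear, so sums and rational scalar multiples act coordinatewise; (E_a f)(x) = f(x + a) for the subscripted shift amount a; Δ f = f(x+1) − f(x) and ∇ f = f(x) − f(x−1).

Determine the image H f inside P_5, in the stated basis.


E_{2} f = 3x^5 + 30x^4 + 120x^3 + 240x^2 + 240x + 94
Δ f = 15x^4 + 30x^3 + 30x^2 + 15x + 3
(E_{2} + Δ) f = 3x^5 + 45x^4 + 150x^3 + 270x^2 + 255x + 97

the result is g(x) = 3x^5 + 45x^4 + 150x^3 + 270x^2 + 255x + 97


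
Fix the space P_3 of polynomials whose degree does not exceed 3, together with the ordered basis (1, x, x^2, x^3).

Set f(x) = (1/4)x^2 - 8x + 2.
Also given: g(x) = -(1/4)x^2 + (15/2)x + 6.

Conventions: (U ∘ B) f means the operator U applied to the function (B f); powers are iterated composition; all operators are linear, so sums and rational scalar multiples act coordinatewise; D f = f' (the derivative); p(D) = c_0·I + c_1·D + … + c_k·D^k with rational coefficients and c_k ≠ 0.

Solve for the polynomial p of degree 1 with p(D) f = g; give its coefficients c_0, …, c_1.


D^0 f = (1/4)x^2 - 8x + 2
D^1 f = (1/2)x - 8
matching coefficients of g against c_0 f + c_1 Df + … from the top degree down determines the c_i
solution: c_0 = -1, c_1 = -1

c_0 = -1, c_1 = -1


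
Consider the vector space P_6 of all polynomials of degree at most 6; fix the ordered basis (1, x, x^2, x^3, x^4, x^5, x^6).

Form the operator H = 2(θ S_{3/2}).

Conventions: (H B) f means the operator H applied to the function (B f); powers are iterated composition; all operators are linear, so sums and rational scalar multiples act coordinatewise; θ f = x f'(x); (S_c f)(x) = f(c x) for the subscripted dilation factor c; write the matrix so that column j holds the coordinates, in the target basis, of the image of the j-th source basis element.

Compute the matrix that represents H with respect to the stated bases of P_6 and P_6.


image of 1: 0
image of x: 3x
image of x^2: 9x^2
image of x^3: (81/4)x^3
image of x^4: (81/2)x^4
image of x^5: (1215/16)x^5
image of x^6: (2187/16)x^6
each image's coordinates form column j of the matrix

the matrix is [[0, 0, 0, 0, 0, 0, 0]; [0, 3, 0, 0, 0, 0, 0]; [0, 0, 9, 0, 0, 0, 0]; [0, 0, 0, 81/4, 0, 0, 0]; [0, 0, 0, 0, 81/2, 0, 0]; [0, 0, 0, 0, 0, 1215/16, 0]; [0, 0, 0, 0, 0, 0, 2187/16]] (rows listed top to bottom)


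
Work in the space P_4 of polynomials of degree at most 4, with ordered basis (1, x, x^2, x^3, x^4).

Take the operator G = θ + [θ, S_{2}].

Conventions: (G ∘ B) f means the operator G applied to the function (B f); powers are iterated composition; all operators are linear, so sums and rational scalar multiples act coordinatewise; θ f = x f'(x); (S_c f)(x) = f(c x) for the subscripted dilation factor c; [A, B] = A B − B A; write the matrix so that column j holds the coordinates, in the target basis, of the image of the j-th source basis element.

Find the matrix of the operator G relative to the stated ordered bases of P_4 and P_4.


the matrix is [[0, 0, 0, 0, 0]; [0, 1, 0, 0, 0]; [0, 0, 2, 0, 0]; [0, 0, 0, 3, 0]; [0, 0, 0, 0, 4]] (rows listed top to bottom)

image of 1: 0
image of x: x
image of x^2: 2x^2
image of x^3: 3x^3
image of x^4: 4x^4
each image's coordinates form column j of the matrix


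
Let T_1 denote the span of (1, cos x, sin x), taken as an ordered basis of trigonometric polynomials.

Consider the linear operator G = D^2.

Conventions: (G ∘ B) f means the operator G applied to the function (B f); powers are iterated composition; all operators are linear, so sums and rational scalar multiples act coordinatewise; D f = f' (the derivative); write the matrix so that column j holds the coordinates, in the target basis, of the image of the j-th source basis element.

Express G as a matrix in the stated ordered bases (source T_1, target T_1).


the matrix is [[0, 0, 0]; [0, -1, 0]; [0, 0, -1]] (rows listed top to bottom)

image of 1: 0
image of cos x: -cos x
image of sin x: -sin x
each image's coordinates form column j of the matrix


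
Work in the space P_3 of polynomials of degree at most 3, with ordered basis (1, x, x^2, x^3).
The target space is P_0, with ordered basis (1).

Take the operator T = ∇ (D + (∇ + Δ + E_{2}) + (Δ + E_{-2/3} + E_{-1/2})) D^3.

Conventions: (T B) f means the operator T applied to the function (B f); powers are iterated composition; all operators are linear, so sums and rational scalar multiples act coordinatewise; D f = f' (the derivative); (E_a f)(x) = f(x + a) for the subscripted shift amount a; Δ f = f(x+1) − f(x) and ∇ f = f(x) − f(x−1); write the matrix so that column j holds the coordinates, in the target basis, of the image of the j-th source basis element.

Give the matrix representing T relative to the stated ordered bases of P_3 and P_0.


image of 1: 0
image of x: 0
image of x^2: 0
image of x^3: 0
each image's coordinates form column j of the matrix

the matrix is [[0, 0, 0, 0]] (rows listed top to bottom)


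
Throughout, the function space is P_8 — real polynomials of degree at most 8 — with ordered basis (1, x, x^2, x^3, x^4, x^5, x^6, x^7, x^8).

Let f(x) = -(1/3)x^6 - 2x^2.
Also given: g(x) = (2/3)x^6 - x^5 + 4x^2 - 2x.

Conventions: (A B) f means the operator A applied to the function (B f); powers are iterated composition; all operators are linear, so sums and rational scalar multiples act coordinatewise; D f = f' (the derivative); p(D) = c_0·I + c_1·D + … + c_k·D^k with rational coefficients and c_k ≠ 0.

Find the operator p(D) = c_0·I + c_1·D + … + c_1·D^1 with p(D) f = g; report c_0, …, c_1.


c_0 = -2, c_1 = 1/2

D^0 f = -(1/3)x^6 - 2x^2
D^1 f = -2x^5 - 4x
matching coefficients of g against c_0 f + c_1 Df + … from the top degree down determines the c_i
solution: c_0 = -2, c_1 = 1/2


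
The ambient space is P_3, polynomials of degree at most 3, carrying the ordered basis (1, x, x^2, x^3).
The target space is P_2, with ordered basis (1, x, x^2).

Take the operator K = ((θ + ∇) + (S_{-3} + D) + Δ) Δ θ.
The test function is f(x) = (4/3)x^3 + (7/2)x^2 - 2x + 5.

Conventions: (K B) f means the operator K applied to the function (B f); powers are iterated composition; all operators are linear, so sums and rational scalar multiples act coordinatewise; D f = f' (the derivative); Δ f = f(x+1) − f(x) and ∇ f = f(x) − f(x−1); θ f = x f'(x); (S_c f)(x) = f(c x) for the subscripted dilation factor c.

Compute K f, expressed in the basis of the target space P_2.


θ f = 4x^3 + 7x^2 - 2x
Δ θ f = 12x^2 + 26x + 9
θ Δ θ f = 24x^2 + 26x
∇ Δ θ f = 24x + 14
(θ + ∇) Δ θ f = 24x^2 + 50x + 14
S_{-3} Δ θ f = 108x^2 - 78x + 9
D Δ θ f = 24x + 26
(S_{-3} + D) Δ θ f = 108x^2 - 54x + 35
Δ Δ θ f = 24x + 38
((θ + ∇) + (S_{-3} + D) + Δ) Δ θ f = 132x^2 + 20x + 87

the result is g(x) = 132x^2 + 20x + 87


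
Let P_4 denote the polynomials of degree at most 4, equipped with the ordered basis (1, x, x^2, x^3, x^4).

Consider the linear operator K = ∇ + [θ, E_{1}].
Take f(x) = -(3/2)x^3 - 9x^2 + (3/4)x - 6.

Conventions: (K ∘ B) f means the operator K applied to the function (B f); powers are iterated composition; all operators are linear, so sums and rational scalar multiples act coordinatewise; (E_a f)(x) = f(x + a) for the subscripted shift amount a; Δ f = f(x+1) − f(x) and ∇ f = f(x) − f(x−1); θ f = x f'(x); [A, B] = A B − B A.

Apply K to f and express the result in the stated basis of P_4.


∇ f = -(9/2)x^2 - (27/2)x + 33/4
E_{1} f = -(3/2)x^3 - (27/2)x^2 - (87/4)x - 63/4
θ E_{1} f = -(9/2)x^3 - 27x^2 - (87/4)x
θ f = -(9/2)x^3 - 18x^2 + (3/4)x
E_{1} θ f = -(9/2)x^3 - (63/2)x^2 - (195/4)x - 87/4
[θ, E_{1}] f = (9/2)x^2 + 27x + 87/4
(∇ + [θ, E_{1}]) f = (27/2)x + 30

the result is g(x) = (27/2)x + 30


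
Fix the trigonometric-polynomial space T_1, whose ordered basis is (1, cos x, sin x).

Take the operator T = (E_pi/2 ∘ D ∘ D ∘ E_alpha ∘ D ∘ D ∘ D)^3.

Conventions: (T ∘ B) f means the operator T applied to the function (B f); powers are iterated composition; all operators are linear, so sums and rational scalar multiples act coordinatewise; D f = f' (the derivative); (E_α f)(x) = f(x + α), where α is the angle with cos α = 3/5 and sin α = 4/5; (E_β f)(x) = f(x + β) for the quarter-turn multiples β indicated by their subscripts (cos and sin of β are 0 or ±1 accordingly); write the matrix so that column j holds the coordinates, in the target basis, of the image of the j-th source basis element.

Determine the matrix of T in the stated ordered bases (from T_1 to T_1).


the matrix is [[0, 0, 0]; [0, 117/125, -44/125]; [0, 44/125, 117/125]] (rows listed top to bottom)

image of 1: 0
image of cos x: (117/125)cos x + (44/125)sin x
image of sin x: -(44/125)cos x + (117/125)sin x
each image's coordinates form column j of the matrix


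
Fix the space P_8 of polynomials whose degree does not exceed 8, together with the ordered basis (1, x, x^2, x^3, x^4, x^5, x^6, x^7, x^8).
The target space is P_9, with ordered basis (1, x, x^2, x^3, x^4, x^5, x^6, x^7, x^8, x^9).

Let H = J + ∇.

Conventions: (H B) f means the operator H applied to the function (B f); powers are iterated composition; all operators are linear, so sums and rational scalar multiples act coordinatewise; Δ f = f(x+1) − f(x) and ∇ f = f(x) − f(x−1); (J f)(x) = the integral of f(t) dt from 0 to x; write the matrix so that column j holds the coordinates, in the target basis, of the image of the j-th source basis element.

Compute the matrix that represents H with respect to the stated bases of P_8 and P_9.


the matrix is [[0, 1, -1, 1, -1, 1, -1, 1, -1]; [1, 0, 2, -3, 4, -5, 6, -7, 8]; [0, 1/2, 0, 3, -6, 10, -15, 21, -28]; [0, 0, 1/3, 0, 4, -10, 20, -35, 56]; [0, 0, 0, 1/4, 0, 5, -15, 35, -70]; [0, 0, 0, 0, 1/5, 0, 6, -21, 56]; [0, 0, 0, 0, 0, 1/6, 0, 7, -28]; [0, 0, 0, 0, 0, 0, 1/7, 0, 8]; [0, 0, 0, 0, 0, 0, 0, 1/8, 0]; [0, 0, 0, 0, 0, 0, 0, 0, 1/9]] (rows listed top to bottom)

image of 1: x
image of x: (1/2)x^2 + 1
image of x^2: (1/3)x^3 + 2x - 1
image of x^3: (1/4)x^4 + 3x^2 - 3x + 1
image of x^4: (1/5)x^5 + 4x^3 - 6x^2 + 4x - 1
image of x^5: (1/6)x^6 + 5x^4 - 10x^3 + 10x^2 - 5x + 1
image of x^6: (1/7)x^7 + 6x^5 - 15x^4 + 20x^3 - 15x^2 + 6x - 1
image of x^7: (1/8)x^8 + 7x^6 - 21x^5 + 35x^4 - 35x^3 + 21x^2 - 7x + 1
image of x^8: (1/9)x^9 + 8x^7 - 28x^6 + 56x^5 - 70x^4 + 56x^3 - 28x^2 + 8x - 1
each image's coordinates form column j of the matrix


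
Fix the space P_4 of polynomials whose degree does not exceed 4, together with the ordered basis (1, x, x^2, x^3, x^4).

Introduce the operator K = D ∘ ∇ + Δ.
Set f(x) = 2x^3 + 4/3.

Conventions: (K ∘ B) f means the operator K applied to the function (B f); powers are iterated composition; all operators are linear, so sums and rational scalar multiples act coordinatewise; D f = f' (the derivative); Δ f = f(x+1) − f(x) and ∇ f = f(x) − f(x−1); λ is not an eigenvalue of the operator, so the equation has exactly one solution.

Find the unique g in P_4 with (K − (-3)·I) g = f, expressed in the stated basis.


write g with unknown coordinates in the stated basis and equate coefficients in (K − (-3)·I) g = f
solving from the highest basis element down gives g = (2/3)x^3 - (2/3)x^2 - (14/9)x + 56/27
check: K g = 2x^2 + (14/3)x - 44/9
so K g − (-3)·g = 2x^3 + 4/3 = f ✓

g(x) = (2/3)x^3 - (2/3)x^2 - (14/9)x + 56/27
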